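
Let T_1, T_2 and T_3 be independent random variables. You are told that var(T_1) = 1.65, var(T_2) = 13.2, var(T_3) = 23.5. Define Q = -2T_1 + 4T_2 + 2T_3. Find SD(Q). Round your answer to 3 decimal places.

17.658

By independence, var(Q) = (-2)²var(T_1) + (4)²var(T_2) + (2)²var(T_3)
= (-2)²·1.65 + (4)²·13.2 + (2)²·23.5 = 311.8
SD(Q) = √311.8 ≈ 17.658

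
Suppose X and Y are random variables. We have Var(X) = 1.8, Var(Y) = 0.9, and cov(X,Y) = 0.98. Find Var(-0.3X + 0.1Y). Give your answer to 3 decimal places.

0.112

Var(-0.3X + 0.1Y) = (-0.3)²·Var(X) + (0.1)²·Var(Y) + 2·(-0.3)·(0.1)·cov(X,Y)
= 0.09·1.8 + 0.01·0.9 + -0.06·0.98 = 0.1122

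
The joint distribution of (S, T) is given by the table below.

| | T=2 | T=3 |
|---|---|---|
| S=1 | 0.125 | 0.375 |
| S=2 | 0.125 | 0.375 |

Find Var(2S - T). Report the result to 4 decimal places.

1.1875

E[S] = 1.5,  E[T] = 2.75,  E[ST] = 4.125
Var(S) = 2.5 − (1.5)² = 0.25;  Var(T) = 7.75 − (2.75)² = 0.1875
Cov(S,T) = 4.125 − (1.5)(2.75) = 0
Var(2S - T) = (2)²·0.25 + (-1)²·0.1875 + 2·(2)·(-1)·0 = 1.1875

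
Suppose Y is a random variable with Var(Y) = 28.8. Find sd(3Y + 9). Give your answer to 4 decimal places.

16.0997

Var(3Y + 9) = (3)²·28.8 = 259.2
sd(3Y + 9) = √259.2 ≈ 16.0997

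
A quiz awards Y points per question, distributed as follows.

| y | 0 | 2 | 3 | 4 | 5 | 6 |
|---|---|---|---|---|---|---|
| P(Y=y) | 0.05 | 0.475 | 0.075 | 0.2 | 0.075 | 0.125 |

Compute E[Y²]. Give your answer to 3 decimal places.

12.150

E[Y²] = (0)²(0.05) + (2)²(0.475) + (3)²(0.075) + (4)²(0.2) + (5)²(0.075) + (6)²(0.125) = 12.15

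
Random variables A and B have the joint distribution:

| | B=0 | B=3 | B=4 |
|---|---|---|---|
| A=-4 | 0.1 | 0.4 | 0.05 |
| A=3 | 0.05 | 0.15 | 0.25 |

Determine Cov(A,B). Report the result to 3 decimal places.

1.173

E[A] = -0.85,  E[B] = 2.85
E[AB] = -1.25
Cov(A,B) = E[AB] − E[A]E[B] = -1.25 − (-0.85)(2.85) = 1.1725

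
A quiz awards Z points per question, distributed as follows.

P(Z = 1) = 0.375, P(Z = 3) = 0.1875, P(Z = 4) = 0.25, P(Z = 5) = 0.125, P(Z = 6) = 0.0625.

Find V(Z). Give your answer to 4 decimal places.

E[Z] = (1)(0.375) + (3)(0.1875) + (4)(0.25) + (5)(0.125) + (6)(0.0625) = 2.9375
E[Z²] = (1)²(0.375) + (3)²(0.1875) + (4)²(0.25) + (5)²(0.125) + (6)²(0.0625) = 11.4375
V(Z) = E[Z²] − (E[Z])² = 11.4375 − (2.9375)² = 2.80859375

2.8086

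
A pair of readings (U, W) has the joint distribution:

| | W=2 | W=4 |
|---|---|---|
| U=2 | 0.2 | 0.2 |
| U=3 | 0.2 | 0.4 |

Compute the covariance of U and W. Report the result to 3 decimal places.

0.080

E[U] = 2.6,  E[W] = 3.2
E[UW] = 8.4
Cov(U,W) = E[UW] − E[U]E[W] = 8.4 − (2.6)(3.2) = 0.08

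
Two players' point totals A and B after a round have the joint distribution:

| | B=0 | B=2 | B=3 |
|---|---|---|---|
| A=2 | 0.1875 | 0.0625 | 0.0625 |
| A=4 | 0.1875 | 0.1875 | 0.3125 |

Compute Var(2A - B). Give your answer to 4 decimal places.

3.6094

E[A] = 3.375,  E[B] = 1.625,  E[AB] = 5.875
Var(A) = 12.25 − (3.375)² = 0.859375;  Var(B) = 4.375 − (1.625)² = 1.734375
Cov(A,B) = 5.875 − (3.375)(1.625) = 0.390625
Var(2A - B) = (2)²·0.859375 + (-1)²·1.734375 + 2·(2)·(-1)·0.390625 = 3.609375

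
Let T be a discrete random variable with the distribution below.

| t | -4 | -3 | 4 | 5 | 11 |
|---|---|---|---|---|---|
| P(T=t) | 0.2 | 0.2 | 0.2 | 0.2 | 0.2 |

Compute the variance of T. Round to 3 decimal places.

E[T] = (-4)(0.2) + (-3)(0.2) + (4)(0.2) + (5)(0.2) + (11)(0.2) = 2.6
E[T²] = (-4)²(0.2) + (-3)²(0.2) + (4)²(0.2) + (5)²(0.2) + (11)²(0.2) = 37.4
V(T) = E[T²] − (E[T])² = 37.4 − (2.6)² = 30.64

30.640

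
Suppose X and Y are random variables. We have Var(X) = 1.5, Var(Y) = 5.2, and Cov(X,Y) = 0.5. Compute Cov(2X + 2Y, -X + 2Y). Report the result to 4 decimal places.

Cov(2X + 2Y, -X + 2Y) = (2)(-1)Var(X) + (2)(2)Var(Y) + [(2)(2) + (2)(-1)]Cov(X,Y)
= -2·1.5 + 4·5.2 + 2·0.5 = 18.8

18.8000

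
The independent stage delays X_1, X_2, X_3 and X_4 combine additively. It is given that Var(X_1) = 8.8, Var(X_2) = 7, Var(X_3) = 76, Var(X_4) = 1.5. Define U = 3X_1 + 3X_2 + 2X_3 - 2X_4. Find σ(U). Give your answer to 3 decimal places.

21.265

By independence, Var(U) = (3)²Var(X_1) + (3)²Var(X_2) + (2)²Var(X_3) + (-2)²Var(X_4)
= (3)²·8.8 + (3)²·7 + (2)²·76 + (-2)²·1.5 = 452.2
σ(U) = √452.2 ≈ 21.265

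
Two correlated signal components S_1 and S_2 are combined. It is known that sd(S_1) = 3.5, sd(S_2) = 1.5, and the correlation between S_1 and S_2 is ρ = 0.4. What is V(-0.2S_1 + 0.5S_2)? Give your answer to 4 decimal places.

0.6325

V(S_1) = (3.5)² = 12.25;  V(S_2) = (1.5)² = 2.25
Cov(S_1,S_2) = ρ·sd(S_1)·sd(S_2) = 0.4·3.5·1.5 = 2.1
V(-0.2S_1 + 0.5S_2) = (-0.2)²·V(S_1) + (0.5)²·V(S_2) + 2·(-0.2)·(0.5)·Cov(S_1,S_2)
= 0.04·12.25 + 0.25·2.25 + -0.2·2.1 = 0.6325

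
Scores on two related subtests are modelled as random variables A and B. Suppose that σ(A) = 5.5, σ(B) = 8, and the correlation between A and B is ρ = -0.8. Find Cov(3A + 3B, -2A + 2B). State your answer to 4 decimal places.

202.5000

V(A) = (5.5)² = 30.25;  V(B) = (8)² = 64
Cov(A,B) = ρ·σ(A)·σ(B) = -0.8·5.5·8 = -35.2
Cov(3A + 3B, -2A + 2B) = (3)(-2)V(A) + (3)(2)V(B) + [(3)(2) + (3)(-2)]Cov(A,B)
= -6·30.25 + 6·64 + 0·-35.2 = 202.5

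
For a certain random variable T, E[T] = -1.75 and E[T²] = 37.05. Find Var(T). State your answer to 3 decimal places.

Var(T) = 37.05 − (-1.75)² = 33.9875

33.988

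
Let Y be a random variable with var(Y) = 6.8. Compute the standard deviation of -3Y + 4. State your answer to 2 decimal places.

7.82

var(-3Y + 4) = (-3)²·6.8 = 61.2
SD(-3Y + 4) = √61.2 ≈ 7.82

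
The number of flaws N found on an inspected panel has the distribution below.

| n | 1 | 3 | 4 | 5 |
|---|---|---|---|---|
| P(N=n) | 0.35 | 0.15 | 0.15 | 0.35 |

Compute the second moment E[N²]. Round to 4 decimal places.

E[N²] = (1)²(0.35) + (3)²(0.15) + (4)²(0.15) + (5)²(0.35) = 12.85

12.8500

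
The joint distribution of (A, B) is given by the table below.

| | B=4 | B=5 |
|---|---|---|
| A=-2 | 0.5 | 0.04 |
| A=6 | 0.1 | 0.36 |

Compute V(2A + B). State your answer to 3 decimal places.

E[A] = 1.68,  E[B] = 4.4,  E[AB] = 8.8
V(A) = 18.72 − (1.68)² = 15.8976;  V(B) = 19.6 − (4.4)² = 0.24
Cov(A,B) = 8.8 − (1.68)(4.4) = 1.408
V(2A + B) = (2)²·15.8976 + (1)²·0.24 + 2·(2)·(1)·1.408 = 69.4624

69.462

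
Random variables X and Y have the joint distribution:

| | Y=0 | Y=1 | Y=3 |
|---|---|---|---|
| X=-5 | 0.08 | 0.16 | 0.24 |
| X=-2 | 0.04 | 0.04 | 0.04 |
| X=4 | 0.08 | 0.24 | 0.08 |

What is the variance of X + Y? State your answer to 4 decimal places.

16.7296

E[X] = -1.04,  E[Y] = 1.52,  E[XY] = -2.8
Var(X) = 18.88 − (-1.04)² = 17.7984;  Var(Y) = 3.68 − (1.52)² = 1.3696
Cov(X,Y) = -2.8 − (-1.04)(1.52) = -1.2192
Var(X + Y) = (1)²·17.7984 + (1)²·1.3696 + 2·(1)·(1)·-1.2192 = 16.7296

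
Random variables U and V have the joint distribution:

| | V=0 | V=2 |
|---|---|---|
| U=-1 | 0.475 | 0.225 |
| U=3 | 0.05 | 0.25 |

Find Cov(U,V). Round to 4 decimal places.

E[U] = 0.2,  E[V] = 0.95
E[UV] = 1.05
Cov(U,V) = E[UV] − E[U]E[V] = 1.05 − (0.2)(0.95) = 0.86

0.8600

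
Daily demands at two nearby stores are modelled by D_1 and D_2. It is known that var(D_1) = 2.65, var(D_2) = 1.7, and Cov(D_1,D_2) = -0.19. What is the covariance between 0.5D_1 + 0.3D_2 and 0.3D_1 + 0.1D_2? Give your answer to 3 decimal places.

Cov(0.5D_1 + 0.3D_2, 0.3D_1 + 0.1D_2) = (0.5)(0.3)var(D_1) + (0.3)(0.1)var(D_2) + [(0.5)(0.1) + (0.3)(0.3)]Cov(D_1,D_2)
= 0.15·2.65 + 0.03·1.7 + 0.14·-0.19 = 0.4219

0.422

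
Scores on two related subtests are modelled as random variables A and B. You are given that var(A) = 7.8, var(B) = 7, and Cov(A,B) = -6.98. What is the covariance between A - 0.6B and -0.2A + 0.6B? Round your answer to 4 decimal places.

-9.1056

Cov(A - 0.6B, -0.2A + 0.6B) = (1)(-0.2)var(A) + (-0.6)(0.6)var(B) + [(1)(0.6) + (-0.6)(-0.2)]Cov(A,B)
= -0.2·7.8 + -0.36·7 + 0.72·-6.98 = -9.1056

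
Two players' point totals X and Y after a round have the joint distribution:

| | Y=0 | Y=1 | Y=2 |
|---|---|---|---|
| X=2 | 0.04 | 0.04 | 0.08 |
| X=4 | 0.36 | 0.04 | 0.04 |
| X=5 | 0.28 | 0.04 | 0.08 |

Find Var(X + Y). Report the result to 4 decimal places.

1.2000

E[X] = 4.08,  E[Y] = 0.52,  E[XY] = 1.88
Var(X) = 17.68 − (4.08)² = 1.0336;  Var(Y) = 0.92 − (0.52)² = 0.6496
cov(X,Y) = 1.88 − (4.08)(0.52) = -0.2416
Var(X + Y) = (1)²·1.0336 + (1)²·0.6496 + 2·(1)·(1)·-0.2416 = 1.2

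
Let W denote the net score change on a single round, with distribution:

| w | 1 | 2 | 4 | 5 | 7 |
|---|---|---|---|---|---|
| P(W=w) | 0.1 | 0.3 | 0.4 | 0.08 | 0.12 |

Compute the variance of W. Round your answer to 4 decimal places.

E[W] = (1)(0.1) + (2)(0.3) + (4)(0.4) + (5)(0.08) + (7)(0.12) = 3.54
E[W²] = (1)²(0.1) + (2)²(0.3) + (4)²(0.4) + (5)²(0.08) + (7)²(0.12) = 15.58
Var(W) = E[W²] − (E[W])² = 15.58 − (3.54)² = 3.0484

3.0484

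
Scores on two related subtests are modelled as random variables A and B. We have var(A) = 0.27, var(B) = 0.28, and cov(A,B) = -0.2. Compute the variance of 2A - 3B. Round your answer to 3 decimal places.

var(2A - 3B) = (2)²·var(A) + (-3)²·var(B) + 2·(2)·(-3)·cov(A,B)
= 4·0.27 + 9·0.28 + -12·-0.2 = 6

6.000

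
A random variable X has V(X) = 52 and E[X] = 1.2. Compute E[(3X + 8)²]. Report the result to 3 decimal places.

E[3X + 8] = 3·1.2 + 8 = 11.6
V(3X + 8) = (3)²·52 = 468
E[(3X + 8)²] = V((3X + 8)) + (E[(3X + 8)])² = 468 + (11.6)² = 602.56

602.560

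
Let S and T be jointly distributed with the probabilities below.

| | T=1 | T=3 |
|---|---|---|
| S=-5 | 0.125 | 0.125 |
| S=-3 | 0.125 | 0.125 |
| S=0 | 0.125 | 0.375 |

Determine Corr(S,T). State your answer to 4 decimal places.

E[S] = -2,  E[T] = 2.25
E[ST] = -4
Cov(S,T) = E[ST] − E[S]E[T] = -4 − (-2)(2.25) = 0.5
Var(S) = 4.5,  Var(T) = 0.9375
ρ = 0.5 / √(4.5·0.9375) ≈ 0.2434

0.2434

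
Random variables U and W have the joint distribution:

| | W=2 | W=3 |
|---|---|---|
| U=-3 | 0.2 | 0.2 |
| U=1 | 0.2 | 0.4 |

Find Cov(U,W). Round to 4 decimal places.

0.1600

E[U] = -0.6,  E[W] = 2.6
E[UW] = -1.4
Cov(U,W) = E[UW] − E[U]E[W] = -1.4 − (-0.6)(2.6) = 0.16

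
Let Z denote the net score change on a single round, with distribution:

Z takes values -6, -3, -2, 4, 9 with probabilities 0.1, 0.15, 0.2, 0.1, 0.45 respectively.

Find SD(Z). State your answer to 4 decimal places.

E[Z] = (-6)(0.1) + (-3)(0.15) + (-2)(0.2) + (4)(0.1) + (9)(0.45) = 3
E[Z²] = (-6)²(0.1) + (-3)²(0.15) + (-2)²(0.2) + (4)²(0.1) + (9)²(0.45) = 43.8
Var(Z) = E[Z²] − (E[Z])² = 43.8 − (3)² = 34.8
SD(Z) = √34.8 ≈ 5.8992

5.8992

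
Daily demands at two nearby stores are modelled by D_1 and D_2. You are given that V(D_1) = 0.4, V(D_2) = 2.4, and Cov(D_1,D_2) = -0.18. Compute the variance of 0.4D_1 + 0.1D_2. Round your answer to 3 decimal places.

0.074

V(0.4D_1 + 0.1D_2) = (0.4)²·V(D_1) + (0.1)²·V(D_2) + 2·(0.4)·(0.1)·Cov(D_1,D_2)
= 0.16·0.4 + 0.01·2.4 + 0.08·-0.18 = 0.0736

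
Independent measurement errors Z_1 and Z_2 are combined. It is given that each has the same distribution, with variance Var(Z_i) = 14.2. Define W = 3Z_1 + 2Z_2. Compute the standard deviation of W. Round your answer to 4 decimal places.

By independence, Var(W) = (3)²Var(Z_1) + (2)²Var(Z_2)
= (3)²·14.2 + (2)²·14.2 = 184.6
sd(W) = √184.6 ≈ 13.5868

13.5868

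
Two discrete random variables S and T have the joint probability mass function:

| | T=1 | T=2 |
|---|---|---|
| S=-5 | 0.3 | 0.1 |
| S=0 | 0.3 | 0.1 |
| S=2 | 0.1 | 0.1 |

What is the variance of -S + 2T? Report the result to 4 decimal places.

E[S] = -1.6,  E[T] = 1.3,  E[ST] = -1.9
V(S) = 10.8 − (-1.6)² = 8.24;  V(T) = 1.9 − (1.3)² = 0.21
Cov(S,T) = -1.9 − (-1.6)(1.3) = 0.18
V(-S + 2T) = (-1)²·8.24 + (2)²·0.21 + 2·(-1)·(2)·0.18 = 8.36

8.3600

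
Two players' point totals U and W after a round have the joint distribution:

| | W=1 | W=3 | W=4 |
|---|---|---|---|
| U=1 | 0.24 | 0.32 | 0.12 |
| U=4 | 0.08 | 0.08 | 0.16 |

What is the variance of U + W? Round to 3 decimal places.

4.080

E[U] = 1.96,  E[W] = 2.64,  E[UW] = 5.52
var(U) = 5.8 − (1.96)² = 1.9584;  var(W) = 8.4 − (2.64)² = 1.4304
cov(U,W) = 5.52 − (1.96)(2.64) = 0.3456
var(U + W) = (1)²·1.9584 + (1)²·1.4304 + 2·(1)·(1)·0.3456 = 4.08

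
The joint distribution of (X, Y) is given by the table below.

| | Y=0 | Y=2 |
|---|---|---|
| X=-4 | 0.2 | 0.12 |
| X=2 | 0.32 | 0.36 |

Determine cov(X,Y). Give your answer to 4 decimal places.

0.4032

E[X] = 0.08,  E[Y] = 0.96
E[XY] = 0.48
cov(X,Y) = E[XY] − E[X]E[Y] = 0.48 − (0.08)(0.96) = 0.4032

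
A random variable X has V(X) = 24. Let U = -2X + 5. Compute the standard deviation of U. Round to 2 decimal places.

V(-2X + 5) = (-2)²·24 = 96
SD(U) = √96 ≈ 9.80

9.80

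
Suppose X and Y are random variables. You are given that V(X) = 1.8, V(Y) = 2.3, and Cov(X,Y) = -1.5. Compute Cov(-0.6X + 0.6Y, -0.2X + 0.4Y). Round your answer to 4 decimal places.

1.3080

Cov(-0.6X + 0.6Y, -0.2X + 0.4Y) = (-0.6)(-0.2)V(X) + (0.6)(0.4)V(Y) + [(-0.6)(0.4) + (0.6)(-0.2)]Cov(X,Y)
= 0.12·1.8 + 0.24·2.3 + -0.36·-1.5 = 1.308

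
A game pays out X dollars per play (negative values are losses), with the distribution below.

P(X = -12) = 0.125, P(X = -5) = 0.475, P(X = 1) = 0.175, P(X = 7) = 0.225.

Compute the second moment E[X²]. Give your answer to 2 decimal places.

41.08

E[X²] = (-12)²(0.125) + (-5)²(0.475) + (1)²(0.175) + (7)²(0.225) = 41.075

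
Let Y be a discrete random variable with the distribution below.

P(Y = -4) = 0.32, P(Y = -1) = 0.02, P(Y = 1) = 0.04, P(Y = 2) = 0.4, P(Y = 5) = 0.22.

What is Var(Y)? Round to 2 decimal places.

E[Y] = (-4)(0.32) + (-1)(0.02) + (1)(0.04) + (2)(0.4) + (5)(0.22) = 0.64
E[Y²] = (-4)²(0.32) + (-1)²(0.02) + (1)²(0.04) + (2)²(0.4) + (5)²(0.22) = 12.28
Var(Y) = E[Y²] − (E[Y])² = 12.28 − (0.64)² = 11.8704

11.87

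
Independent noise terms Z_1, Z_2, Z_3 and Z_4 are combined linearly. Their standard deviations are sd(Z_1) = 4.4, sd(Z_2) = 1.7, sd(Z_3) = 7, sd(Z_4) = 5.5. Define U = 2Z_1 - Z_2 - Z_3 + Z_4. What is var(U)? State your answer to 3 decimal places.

var(Z_1) = 19.36, var(Z_2) = 2.89, var(Z_3) = 49, var(Z_4) = 30.25
By independence, var(U) = (2)²var(Z_1) + (-1)²var(Z_2) + (-1)²var(Z_3) + (1)²var(Z_4)
= (2)²·19.36 + (-1)²·2.89 + (-1)²·49 + (1)²·30.25 = 159.58

159.580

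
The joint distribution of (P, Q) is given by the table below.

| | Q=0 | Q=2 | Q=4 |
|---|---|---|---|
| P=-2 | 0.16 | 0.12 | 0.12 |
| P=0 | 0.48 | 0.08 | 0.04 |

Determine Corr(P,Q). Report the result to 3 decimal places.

E[P] = -0.8,  E[Q] = 1.04
E[PQ] = -1.44
Cov(P,Q) = E[PQ] − E[P]E[Q] = -1.44 − (-0.8)(1.04) = -0.608
Var(P) = 0.96,  Var(Q) = 2.2784
ρ = -0.608 / √(0.96·2.2784) ≈ -0.411

-0.411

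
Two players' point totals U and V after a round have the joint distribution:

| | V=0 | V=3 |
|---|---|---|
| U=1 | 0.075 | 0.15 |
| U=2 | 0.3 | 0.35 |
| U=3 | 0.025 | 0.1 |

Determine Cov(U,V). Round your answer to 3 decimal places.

E[U] = 1.9,  E[V] = 1.8
E[UV] = 3.45
Cov(U,V) = E[UV] − E[U]E[V] = 3.45 − (1.9)(1.8) = 0.03

0.030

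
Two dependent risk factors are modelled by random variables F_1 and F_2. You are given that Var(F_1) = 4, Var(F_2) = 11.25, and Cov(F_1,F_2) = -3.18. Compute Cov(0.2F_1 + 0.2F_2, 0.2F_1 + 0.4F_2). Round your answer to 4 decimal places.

Cov(0.2F_1 + 0.2F_2, 0.2F_1 + 0.4F_2) = (0.2)(0.2)Var(F_1) + (0.2)(0.4)Var(F_2) + [(0.2)(0.4) + (0.2)(0.2)]Cov(F_1,F_2)
= 0.04·4 + 0.08·11.25 + 0.12·-3.18 = 0.6784

0.6784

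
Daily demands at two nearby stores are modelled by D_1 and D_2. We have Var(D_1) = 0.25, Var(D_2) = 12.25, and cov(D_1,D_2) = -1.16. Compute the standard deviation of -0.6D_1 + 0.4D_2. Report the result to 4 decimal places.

Var(-0.6D_1 + 0.4D_2) = (-0.6)²·Var(D_1) + (0.4)²·Var(D_2) + 2·(-0.6)·(0.4)·cov(D_1,D_2)
= 0.36·0.25 + 0.16·12.25 + -0.48·-1.16 = 2.6068
sd(-0.6D_1 + 0.4D_2) = √2.6068 ≈ 1.6146

1.6146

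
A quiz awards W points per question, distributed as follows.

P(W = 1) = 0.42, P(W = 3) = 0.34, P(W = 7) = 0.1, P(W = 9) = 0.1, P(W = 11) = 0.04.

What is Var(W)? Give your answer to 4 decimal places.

E[W] = (1)(0.42) + (3)(0.34) + (7)(0.1) + (9)(0.1) + (11)(0.04) = 3.48
E[W²] = (1)²(0.42) + (3)²(0.34) + (7)²(0.1) + (9)²(0.1) + (11)²(0.04) = 21.32
Var(W) = E[W²] − (E[W])² = 21.32 − (3.48)² = 9.2096

9.2096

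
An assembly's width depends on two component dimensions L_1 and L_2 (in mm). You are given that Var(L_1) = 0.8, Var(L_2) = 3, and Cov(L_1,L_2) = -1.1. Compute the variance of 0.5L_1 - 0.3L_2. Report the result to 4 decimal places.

Var(0.5L_1 - 0.3L_2) = (0.5)²·Var(L_1) + (-0.3)²·Var(L_2) + 2·(0.5)·(-0.3)·Cov(L_1,L_2)
= 0.25·0.8 + 0.09·3 + -0.3·-1.1 = 0.8

0.8000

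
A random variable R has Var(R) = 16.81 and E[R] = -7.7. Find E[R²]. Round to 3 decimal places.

E[R²] = Var(R) + (E[R])² = 16.81 + (-7.7)² = 76.1

76.100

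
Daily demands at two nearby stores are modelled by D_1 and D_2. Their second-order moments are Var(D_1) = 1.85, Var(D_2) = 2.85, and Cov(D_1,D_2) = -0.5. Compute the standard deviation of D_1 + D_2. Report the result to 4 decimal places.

1.9235

Var(D_1 + D_2) = (1)²·Var(D_1) + (1)²·Var(D_2) + 2·(1)·(1)·Cov(D_1,D_2)
= 1·1.85 + 1·2.85 + 2·-0.5 = 3.7
SD(D_1 + D_2) = √3.7 ≈ 1.9235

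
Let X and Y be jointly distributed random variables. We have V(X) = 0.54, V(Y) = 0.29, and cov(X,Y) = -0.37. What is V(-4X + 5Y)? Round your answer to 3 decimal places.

V(-4X + 5Y) = (-4)²·V(X) + (5)²·V(Y) + 2·(-4)·(5)·cov(X,Y)
= 16·0.54 + 25·0.29 + -40·-0.37 = 30.69

30.690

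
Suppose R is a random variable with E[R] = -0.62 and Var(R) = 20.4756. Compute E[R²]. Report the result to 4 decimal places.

E[R²] = Var(R) + (E[R])² = 20.4756 + (-0.62)² = 20.86

20.8600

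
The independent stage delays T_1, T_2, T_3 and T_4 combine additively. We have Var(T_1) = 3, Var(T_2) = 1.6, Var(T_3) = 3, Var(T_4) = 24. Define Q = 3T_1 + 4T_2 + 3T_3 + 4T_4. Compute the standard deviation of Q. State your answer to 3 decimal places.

By independence, Var(Q) = (3)²Var(T_1) + (4)²Var(T_2) + (3)²Var(T_3) + (4)²Var(T_4)
= (3)²·3 + (4)²·1.6 + (3)²·3 + (4)²·24 = 463.6
SD(Q) = √463.6 ≈ 21.531

21.531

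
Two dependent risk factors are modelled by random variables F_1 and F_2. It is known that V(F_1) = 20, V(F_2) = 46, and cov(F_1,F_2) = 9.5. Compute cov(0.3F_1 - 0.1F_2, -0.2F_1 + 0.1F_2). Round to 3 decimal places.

cov(0.3F_1 - 0.1F_2, -0.2F_1 + 0.1F_2) = (0.3)(-0.2)V(F_1) + (-0.1)(0.1)V(F_2) + [(0.3)(0.1) + (-0.1)(-0.2)]cov(F_1,F_2)
= -0.06·20 + -0.01·46 + 0.05·9.5 = -1.185

-1.185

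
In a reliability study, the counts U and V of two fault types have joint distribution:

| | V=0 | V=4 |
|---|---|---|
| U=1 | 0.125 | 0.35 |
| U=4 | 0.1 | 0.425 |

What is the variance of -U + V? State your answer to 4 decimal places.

E[U] = 2.575,  E[V] = 3.1,  E[UV] = 8.2
var(U) = 8.875 − (2.575)² = 2.244375;  var(V) = 12.4 − (3.1)² = 2.79
cov(U,V) = 8.2 − (2.575)(3.1) = 0.2175
var(-U + V) = (-1)²·2.244375 + (1)²·2.79 + 2·(-1)·(1)·0.2175 = 4.599375

4.5994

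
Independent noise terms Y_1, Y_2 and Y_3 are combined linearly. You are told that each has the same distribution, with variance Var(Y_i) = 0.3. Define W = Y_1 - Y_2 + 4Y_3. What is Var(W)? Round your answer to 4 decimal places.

5.4000

By independence, Var(W) = (1)²Var(Y_1) + (-1)²Var(Y_2) + (4)²Var(Y_3)
= (1)²·0.3 + (-1)²·0.3 + (4)²·0.3 = 5.4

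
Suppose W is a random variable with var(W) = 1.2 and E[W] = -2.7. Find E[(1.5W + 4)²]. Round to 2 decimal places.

2.70

E[1.5W + 4] = 1.5·-2.7 + 4 = -0.05
var(1.5W + 4) = (1.5)²·1.2 = 2.7
E[(1.5W + 4)²] = var((1.5W + 4)) + (E[(1.5W + 4)])² = 2.7 + (-0.05)² = 2.7025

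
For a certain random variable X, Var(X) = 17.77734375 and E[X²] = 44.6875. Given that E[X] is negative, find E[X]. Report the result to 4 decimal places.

(E[X])² = E[X²] − Var(X) = 44.6875 − 17.77734375 = 26.91015625
E[X] = −√26.91015625 = -5.1875

-5.1875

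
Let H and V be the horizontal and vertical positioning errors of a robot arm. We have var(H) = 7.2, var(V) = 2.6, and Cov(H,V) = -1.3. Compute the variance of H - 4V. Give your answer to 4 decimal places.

59.2000

var(H - 4V) = (1)²·var(H) + (-4)²·var(V) + 2·(1)·(-4)·Cov(H,V)
= 1·7.2 + 16·2.6 + -8·-1.3 = 59.2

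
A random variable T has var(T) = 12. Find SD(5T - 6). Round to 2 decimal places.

var(5T - 6) = (5)²·12 = 300
SD(5T - 6) = √300 ≈ 17.32

17.32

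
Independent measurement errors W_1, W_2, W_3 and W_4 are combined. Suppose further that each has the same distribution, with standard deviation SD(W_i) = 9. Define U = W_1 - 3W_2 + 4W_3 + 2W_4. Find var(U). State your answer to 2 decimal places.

2430.00

var(W_i) = (9)² = 81
By independence, var(U) = (1)²var(W_1) + (-3)²var(W_2) + (4)²var(W_3) + (2)²var(W_4)
= (1)²·81 + (-3)²·81 + (4)²·81 + (2)²·81 = 2430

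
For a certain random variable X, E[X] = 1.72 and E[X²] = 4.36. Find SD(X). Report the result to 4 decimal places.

V(X) = 4.36 − (1.72)² = 1.4016
SD(X) = √1.4016 ≈ 1.1839

1.1839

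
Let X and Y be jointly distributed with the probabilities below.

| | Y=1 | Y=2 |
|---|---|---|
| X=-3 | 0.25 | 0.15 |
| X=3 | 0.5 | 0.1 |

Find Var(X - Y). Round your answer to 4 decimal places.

E[X] = 0.6,  E[Y] = 1.25,  E[XY] = 0.45
Var(X) = 9 − (0.6)² = 8.64;  Var(Y) = 1.75 − (1.25)² = 0.1875
cov(X,Y) = 0.45 − (0.6)(1.25) = -0.3
Var(X - Y) = (1)²·8.64 + (-1)²·0.1875 + 2·(1)·(-1)·-0.3 = 9.4275

9.4275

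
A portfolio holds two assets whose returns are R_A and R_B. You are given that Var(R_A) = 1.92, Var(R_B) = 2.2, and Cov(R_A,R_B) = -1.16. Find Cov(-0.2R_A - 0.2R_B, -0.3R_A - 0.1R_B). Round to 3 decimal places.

0.066

Cov(-0.2R_A - 0.2R_B, -0.3R_A - 0.1R_B) = (-0.2)(-0.3)Var(R_A) + (-0.2)(-0.1)Var(R_B) + [(-0.2)(-0.1) + (-0.2)(-0.3)]Cov(R_A,R_B)
= 0.06·1.92 + 0.02·2.2 + 0.08·-1.16 = 0.0664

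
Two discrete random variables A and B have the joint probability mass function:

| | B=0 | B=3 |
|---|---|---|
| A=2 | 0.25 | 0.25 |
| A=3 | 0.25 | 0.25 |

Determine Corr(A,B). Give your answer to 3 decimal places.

0.000

E[A] = 2.5,  E[B] = 1.5
E[AB] = 3.75
cov(A,B) = E[AB] − E[A]E[B] = 3.75 − (2.5)(1.5) = 0
Var(A) = 0.25,  Var(B) = 2.25
ρ = 0 / √(0.25·2.25) ≈ 0.000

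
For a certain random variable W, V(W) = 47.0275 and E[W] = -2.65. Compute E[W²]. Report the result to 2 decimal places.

54.05

E[W²] = V(W) + (E[W])² = 47.0275 + (-2.65)² = 54.05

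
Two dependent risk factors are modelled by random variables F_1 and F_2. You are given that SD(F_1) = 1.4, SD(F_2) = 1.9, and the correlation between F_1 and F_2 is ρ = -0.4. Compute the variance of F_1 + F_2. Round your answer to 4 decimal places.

Var(F_1) = (1.4)² = 1.96;  Var(F_2) = (1.9)² = 3.61
Cov(F_1,F_2) = ρ·SD(F_1)·SD(F_2) = -0.4·1.4·1.9 = -1.064
Var(F_1 + F_2) = (1)²·Var(F_1) + (1)²·Var(F_2) + 2·(1)·(1)·Cov(F_1,F_2)
= 1·1.96 + 1·3.61 + 2·-1.064 = 3.442

3.4420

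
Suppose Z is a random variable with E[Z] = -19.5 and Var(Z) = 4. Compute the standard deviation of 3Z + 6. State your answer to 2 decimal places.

Var(3Z + 6) = (3)²·4 = 36
SD(3Z + 6) = √36 ≈ 6.00

6.00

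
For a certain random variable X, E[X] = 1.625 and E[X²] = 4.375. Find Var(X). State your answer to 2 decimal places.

1.73

Var(X) = 4.375 − (1.625)² = 1.734375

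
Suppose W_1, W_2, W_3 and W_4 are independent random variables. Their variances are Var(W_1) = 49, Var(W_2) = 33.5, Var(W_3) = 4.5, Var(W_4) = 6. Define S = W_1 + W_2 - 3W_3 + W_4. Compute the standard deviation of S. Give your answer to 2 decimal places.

11.36

By independence, Var(S) = (1)²Var(W_1) + (1)²Var(W_2) + (-3)²Var(W_3) + (1)²Var(W_4)
= (1)²·49 + (1)²·33.5 + (-3)²·4.5 + (1)²·6 = 129
SD(S) = √129 ≈ 11.36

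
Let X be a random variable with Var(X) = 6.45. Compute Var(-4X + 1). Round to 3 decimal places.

103.200

Var(-4X + 1) = (-4)²·Var(X) = 16·6.45 = 103.2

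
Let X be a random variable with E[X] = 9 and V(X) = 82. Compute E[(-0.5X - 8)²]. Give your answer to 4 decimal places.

E[-0.5X - 8] = -0.5·9 − 8 = -12.5
V(-0.5X - 8) = (-0.5)²·82 = 20.5
E[(-0.5X - 8)²] = V((-0.5X - 8)) + (E[(-0.5X - 8)])² = 20.5 + (-12.5)² = 176.75

176.7500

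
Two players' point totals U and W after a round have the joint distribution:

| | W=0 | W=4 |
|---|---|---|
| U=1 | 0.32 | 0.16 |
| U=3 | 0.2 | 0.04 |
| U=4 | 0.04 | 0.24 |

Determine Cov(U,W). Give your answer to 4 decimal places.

E[U] = 2.32,  E[W] = 1.76
E[UW] = 4.96
Cov(U,W) = E[UW] − E[U]E[W] = 4.96 − (2.32)(1.76) = 0.8768

0.8768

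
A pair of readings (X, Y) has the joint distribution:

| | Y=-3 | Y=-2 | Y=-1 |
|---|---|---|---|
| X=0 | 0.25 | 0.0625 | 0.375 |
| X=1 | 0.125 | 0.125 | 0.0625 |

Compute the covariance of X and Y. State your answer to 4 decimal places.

E[X] = 0.3125,  E[Y] = -1.9375
E[XY] = -0.6875
Cov(X,Y) = E[XY] − E[X]E[Y] = -0.6875 − (0.3125)(-1.9375) = -0.08203125

-0.0820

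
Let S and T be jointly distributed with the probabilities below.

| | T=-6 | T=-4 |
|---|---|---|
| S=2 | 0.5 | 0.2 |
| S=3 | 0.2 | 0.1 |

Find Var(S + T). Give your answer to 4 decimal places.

E[S] = 2.3,  E[T] = -5.4,  E[ST] = -12.4
Var(S) = 5.5 − (2.3)² = 0.21;  Var(T) = 30 − (-5.4)² = 0.84
cov(S,T) = -12.4 − (2.3)(-5.4) = 0.02
Var(S + T) = (1)²·0.21 + (1)²·0.84 + 2·(1)·(1)·0.02 = 1.09

1.0900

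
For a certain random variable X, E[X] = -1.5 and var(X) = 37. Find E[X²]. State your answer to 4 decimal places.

E[X²] = var(X) + (E[X])² = 37 + (-1.5)² = 39.25

39.2500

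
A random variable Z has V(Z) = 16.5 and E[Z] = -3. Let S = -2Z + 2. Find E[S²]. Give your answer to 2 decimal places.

130.00

E[-2Z + 2] = -2·-3 + 2 = 8
V(-2Z + 2) = (-2)²·16.5 = 66
E[S²] = V(S) + (E[S])² = 66 + (8)² = 130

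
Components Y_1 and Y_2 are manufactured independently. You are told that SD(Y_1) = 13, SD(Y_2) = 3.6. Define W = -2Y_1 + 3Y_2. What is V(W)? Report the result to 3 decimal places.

792.640

V(Y_1) = 169, V(Y_2) = 12.96
By independence, V(W) = (-2)²V(Y_1) + (3)²V(Y_2)
= (-2)²·169 + (3)²·12.96 = 792.64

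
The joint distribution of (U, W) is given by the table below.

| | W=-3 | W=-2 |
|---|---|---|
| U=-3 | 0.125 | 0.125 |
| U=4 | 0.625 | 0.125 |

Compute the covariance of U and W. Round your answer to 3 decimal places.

E[U] = 2.25,  E[W] = -2.75
E[UW] = -6.625
cov(U,W) = E[UW] − E[U]E[W] = -6.625 − (2.25)(-2.75) = -0.4375

-0.438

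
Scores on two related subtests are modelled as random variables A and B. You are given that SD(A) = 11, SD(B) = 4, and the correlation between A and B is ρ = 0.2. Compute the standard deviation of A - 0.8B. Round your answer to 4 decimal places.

10.8240

var(A) = (11)² = 121;  var(B) = (4)² = 16
Cov(A,B) = ρ·SD(A)·SD(B) = 0.2·11·4 = 8.8
var(A - 0.8B) = (1)²·var(A) + (-0.8)²·var(B) + 2·(1)·(-0.8)·Cov(A,B)
= 1·121 + 0.64·16 + -1.6·8.8 = 117.16
SD(A - 0.8B) = √117.16 ≈ 10.8240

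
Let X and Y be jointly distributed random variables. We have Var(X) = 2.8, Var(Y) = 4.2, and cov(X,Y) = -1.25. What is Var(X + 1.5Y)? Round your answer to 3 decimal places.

Var(X + 1.5Y) = (1)²·Var(X) + (1.5)²·Var(Y) + 2·(1)·(1.5)·cov(X,Y)
= 1·2.8 + 2.25·4.2 + 3·-1.25 = 8.5

8.500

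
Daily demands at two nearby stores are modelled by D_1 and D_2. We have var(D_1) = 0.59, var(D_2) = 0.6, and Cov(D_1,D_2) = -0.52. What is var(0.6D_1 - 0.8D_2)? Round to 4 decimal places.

var(0.6D_1 - 0.8D_2) = (0.6)²·var(D_1) + (-0.8)²·var(D_2) + 2·(0.6)·(-0.8)·Cov(D_1,D_2)
= 0.36·0.59 + 0.64·0.6 + -0.96·-0.52 = 1.0956

1.0956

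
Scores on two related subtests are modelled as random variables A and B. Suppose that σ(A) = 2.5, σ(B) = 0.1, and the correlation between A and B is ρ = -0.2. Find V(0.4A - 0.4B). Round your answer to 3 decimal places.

V(A) = (2.5)² = 6.25;  V(B) = (0.1)² = 0.01
cov(A,B) = ρ·σ(A)·σ(B) = -0.2·2.5·0.1 = -0.05
V(0.4A - 0.4B) = (0.4)²·V(A) + (-0.4)²·V(B) + 2·(0.4)·(-0.4)·cov(A,B)
= 0.16·6.25 + 0.16·0.01 + -0.32·-0.05 = 1.0176

1.018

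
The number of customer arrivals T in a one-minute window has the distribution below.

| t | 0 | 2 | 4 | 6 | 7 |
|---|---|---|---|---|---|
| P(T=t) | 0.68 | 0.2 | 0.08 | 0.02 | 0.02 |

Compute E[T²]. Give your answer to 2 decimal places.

3.78

E[T²] = (0)²(0.68) + (2)²(0.2) + (4)²(0.08) + (6)²(0.02) + (7)²(0.02) = 3.78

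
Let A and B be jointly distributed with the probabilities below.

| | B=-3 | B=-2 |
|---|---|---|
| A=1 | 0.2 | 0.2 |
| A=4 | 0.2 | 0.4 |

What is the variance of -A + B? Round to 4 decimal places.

E[A] = 2.8,  E[B] = -2.4,  E[AB] = -6.6
Var(A) = 10 − (2.8)² = 2.16;  Var(B) = 6 − (-2.4)² = 0.24
cov(A,B) = -6.6 − (2.8)(-2.4) = 0.12
Var(-A + B) = (-1)²·2.16 + (1)²·0.24 + 2·(-1)·(1)·0.12 = 2.16

2.1600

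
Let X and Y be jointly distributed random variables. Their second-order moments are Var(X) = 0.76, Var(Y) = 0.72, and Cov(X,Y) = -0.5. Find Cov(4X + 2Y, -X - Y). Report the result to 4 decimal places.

Cov(4X + 2Y, -X - Y) = (4)(-1)Var(X) + (2)(-1)Var(Y) + [(4)(-1) + (2)(-1)]Cov(X,Y)
= -4·0.76 + -2·0.72 + -6·-0.5 = -1.48

-1.4800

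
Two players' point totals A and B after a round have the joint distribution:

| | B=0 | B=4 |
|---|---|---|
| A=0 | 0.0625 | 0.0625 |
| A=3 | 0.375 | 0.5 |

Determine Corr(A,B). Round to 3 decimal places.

0.048

E[A] = 2.625,  E[B] = 2.25
E[AB] = 6
cov(A,B) = E[AB] − E[A]E[B] = 6 − (2.625)(2.25) = 0.09375
V(A) = 0.984375,  V(B) = 3.9375
ρ = 0.09375 / √(0.984375·3.9375) ≈ 0.048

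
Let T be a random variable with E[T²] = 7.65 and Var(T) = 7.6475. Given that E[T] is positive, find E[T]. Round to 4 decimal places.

0.0500

(E[T])² = E[T²] − Var(T) = 7.65 − 7.6475 = 0.0025
E[T] = √0.0025 = 0.05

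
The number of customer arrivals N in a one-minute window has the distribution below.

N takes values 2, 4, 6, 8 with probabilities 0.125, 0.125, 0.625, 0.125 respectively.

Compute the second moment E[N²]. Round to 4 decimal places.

E[N²] = (2)²(0.125) + (4)²(0.125) + (6)²(0.625) + (8)²(0.125) = 33

33.0000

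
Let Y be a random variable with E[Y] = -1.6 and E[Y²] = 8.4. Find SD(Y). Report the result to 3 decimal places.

2.417

Var(Y) = 8.4 − (-1.6)² = 5.84
SD(Y) = √5.84 ≈ 2.417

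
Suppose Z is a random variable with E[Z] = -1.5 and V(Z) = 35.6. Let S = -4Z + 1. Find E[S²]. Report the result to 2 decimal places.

618.60

E[-4Z + 1] = -4·-1.5 + 1 = 7
V(-4Z + 1) = (-4)²·35.6 = 569.6
E[S²] = V(S) + (E[S])² = 569.6 + (7)² = 618.6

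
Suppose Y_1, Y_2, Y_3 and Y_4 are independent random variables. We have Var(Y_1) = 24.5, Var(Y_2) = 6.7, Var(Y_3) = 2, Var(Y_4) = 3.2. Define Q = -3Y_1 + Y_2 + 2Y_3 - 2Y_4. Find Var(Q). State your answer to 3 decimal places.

By independence, Var(Q) = (-3)²Var(Y_1) + (1)²Var(Y_2) + (2)²Var(Y_3) + (-2)²Var(Y_4)
= (-3)²·24.5 + (1)²·6.7 + (2)²·2 + (-2)²·3.2 = 248

248.000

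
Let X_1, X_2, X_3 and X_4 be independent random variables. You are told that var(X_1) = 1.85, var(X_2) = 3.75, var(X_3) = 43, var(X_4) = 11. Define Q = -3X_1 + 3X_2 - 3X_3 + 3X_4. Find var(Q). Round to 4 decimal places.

536.4000

By independence, var(Q) = (-3)²var(X_1) + (3)²var(X_2) + (-3)²var(X_3) + (3)²var(X_4)
= (-3)²·1.85 + (3)²·3.75 + (-3)²·43 + (3)²·11 = 536.4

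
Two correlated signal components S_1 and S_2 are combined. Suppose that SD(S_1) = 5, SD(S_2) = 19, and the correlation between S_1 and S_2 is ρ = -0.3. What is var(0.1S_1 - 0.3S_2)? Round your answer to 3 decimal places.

34.450

var(S_1) = (5)² = 25;  var(S_2) = (19)² = 361
cov(S_1,S_2) = ρ·SD(S_1)·SD(S_2) = -0.3·5·19 = -28.5
var(0.1S_1 - 0.3S_2) = (0.1)²·var(S_1) + (-0.3)²·var(S_2) + 2·(0.1)·(-0.3)·cov(S_1,S_2)
= 0.01·25 + 0.09·361 + -0.06·-28.5 = 34.45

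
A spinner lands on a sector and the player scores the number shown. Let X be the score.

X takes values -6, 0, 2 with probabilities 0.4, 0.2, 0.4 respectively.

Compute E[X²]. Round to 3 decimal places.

16.000

E[X²] = (-6)²(0.4) + (0)²(0.2) + (2)²(0.4) = 16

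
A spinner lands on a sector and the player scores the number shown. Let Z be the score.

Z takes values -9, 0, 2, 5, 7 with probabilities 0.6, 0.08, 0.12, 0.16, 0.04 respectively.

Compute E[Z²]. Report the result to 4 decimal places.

E[Z²] = (-9)²(0.6) + (0)²(0.08) + (2)²(0.12) + (5)²(0.16) + (7)²(0.04) = 55.04

55.0400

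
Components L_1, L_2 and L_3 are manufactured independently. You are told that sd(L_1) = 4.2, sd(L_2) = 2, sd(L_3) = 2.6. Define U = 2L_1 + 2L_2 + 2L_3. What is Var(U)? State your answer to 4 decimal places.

113.6000

Var(L_1) = 17.64, Var(L_2) = 4, Var(L_3) = 6.76
By independence, Var(U) = (2)²Var(L_1) + (2)²Var(L_2) + (2)²Var(L_3)
= (2)²·17.64 + (2)²·4 + (2)²·6.76 = 113.6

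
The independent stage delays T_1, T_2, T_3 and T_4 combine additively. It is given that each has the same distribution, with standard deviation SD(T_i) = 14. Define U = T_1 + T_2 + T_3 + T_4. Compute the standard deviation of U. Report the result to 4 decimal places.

Var(T_i) = (14)² = 196
By independence, Var(U) = (1)²Var(T_1) + (1)²Var(T_2) + (1)²Var(T_3) + (1)²Var(T_4)
= (1)²·196 + (1)²·196 + (1)²·196 + (1)²·196 = 784
SD(U) = √784 ≈ 28.0000

28.0000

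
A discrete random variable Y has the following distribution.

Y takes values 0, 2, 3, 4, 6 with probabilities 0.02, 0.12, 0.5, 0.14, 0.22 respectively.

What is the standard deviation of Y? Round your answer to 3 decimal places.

E[Y] = (0)(0.02) + (2)(0.12) + (3)(0.5) + (4)(0.14) + (6)(0.22) = 3.62
E[Y²] = (0)²(0.02) + (2)²(0.12) + (3)²(0.5) + (4)²(0.14) + (6)²(0.22) = 15.14
V(Y) = E[Y²] − (E[Y])² = 15.14 − (3.62)² = 2.0356
SD(Y) = √2.0356 ≈ 1.427

1.427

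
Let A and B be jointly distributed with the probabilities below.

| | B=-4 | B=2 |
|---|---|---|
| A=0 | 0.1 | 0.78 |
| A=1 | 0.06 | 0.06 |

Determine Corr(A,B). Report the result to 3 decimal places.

-0.342

E[A] = 0.12,  E[B] = 1.04
E[AB] = -0.12
Cov(A,B) = E[AB] − E[A]E[B] = -0.12 − (0.12)(1.04) = -0.2448
V(A) = 0.1056,  V(B) = 4.8384
ρ = -0.2448 / √(0.1056·4.8384) ≈ -0.342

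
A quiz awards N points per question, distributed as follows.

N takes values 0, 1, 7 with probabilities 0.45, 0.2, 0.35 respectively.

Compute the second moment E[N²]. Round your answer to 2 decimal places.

17.35

E[N²] = (0)²(0.45) + (1)²(0.2) + (7)²(0.35) = 17.35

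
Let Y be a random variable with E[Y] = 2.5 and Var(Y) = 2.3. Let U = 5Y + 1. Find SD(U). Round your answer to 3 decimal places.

Var(5Y + 1) = (5)²·2.3 = 57.5
SD(U) = √57.5 ≈ 7.583

7.583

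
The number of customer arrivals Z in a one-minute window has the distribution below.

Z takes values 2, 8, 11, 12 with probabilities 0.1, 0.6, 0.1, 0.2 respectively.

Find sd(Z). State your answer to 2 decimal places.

2.73

E[Z] = (2)(0.1) + (8)(0.6) + (11)(0.1) + (12)(0.2) = 8.5
E[Z²] = (2)²(0.1) + (8)²(0.6) + (11)²(0.1) + (12)²(0.2) = 79.7
Var(Z) = E[Z²] − (E[Z])² = 79.7 − (8.5)² = 7.45
sd(Z) = √7.45 ≈ 2.73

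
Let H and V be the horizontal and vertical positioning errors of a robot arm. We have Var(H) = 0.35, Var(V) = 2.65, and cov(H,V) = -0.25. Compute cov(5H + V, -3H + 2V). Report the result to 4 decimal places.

-1.7000

cov(5H + V, -3H + 2V) = (5)(-3)Var(H) + (1)(2)Var(V) + [(5)(2) + (1)(-3)]cov(H,V)
= -15·0.35 + 2·2.65 + 7·-0.25 = -1.7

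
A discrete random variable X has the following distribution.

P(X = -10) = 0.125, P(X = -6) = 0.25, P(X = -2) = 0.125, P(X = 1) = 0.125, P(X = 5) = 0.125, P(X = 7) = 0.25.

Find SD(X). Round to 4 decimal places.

E[X] = (-10)(0.125) + (-6)(0.25) + (-2)(0.125) + (1)(0.125) + (5)(0.125) + (7)(0.25) = -0.5
E[X²] = (-10)²(0.125) + (-6)²(0.25) + (-2)²(0.125) + (1)²(0.125) + (5)²(0.125) + (7)²(0.25) = 37.5
Var(X) = E[X²] − (E[X])² = 37.5 − (-0.5)² = 37.25
SD(X) = √37.25 ≈ 6.1033

6.1033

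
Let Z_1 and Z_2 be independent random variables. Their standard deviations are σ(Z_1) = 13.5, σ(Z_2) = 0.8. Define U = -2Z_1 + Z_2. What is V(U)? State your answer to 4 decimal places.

V(Z_1) = 182.25, V(Z_2) = 0.64
By independence, V(U) = (-2)²V(Z_1) + (1)²V(Z_2)
= (-2)²·182.25 + (1)²·0.64 = 729.64

729.6400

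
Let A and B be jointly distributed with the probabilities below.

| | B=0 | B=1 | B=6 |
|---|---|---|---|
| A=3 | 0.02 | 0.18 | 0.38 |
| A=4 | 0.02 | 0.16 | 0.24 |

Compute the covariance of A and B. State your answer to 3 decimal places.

E[A] = 3.42,  E[B] = 4.06
E[AB] = 13.78
Cov(A,B) = E[AB] − E[A]E[B] = 13.78 − (3.42)(4.06) = -0.1052

-0.105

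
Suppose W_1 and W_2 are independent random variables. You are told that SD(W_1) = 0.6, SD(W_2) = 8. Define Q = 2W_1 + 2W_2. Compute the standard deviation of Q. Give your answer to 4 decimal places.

var(W_1) = 0.36, var(W_2) = 64
By independence, var(Q) = (2)²var(W_1) + (2)²var(W_2)
= (2)²·0.36 + (2)²·64 = 257.44
SD(Q) = √257.44 ≈ 16.0449

16.0449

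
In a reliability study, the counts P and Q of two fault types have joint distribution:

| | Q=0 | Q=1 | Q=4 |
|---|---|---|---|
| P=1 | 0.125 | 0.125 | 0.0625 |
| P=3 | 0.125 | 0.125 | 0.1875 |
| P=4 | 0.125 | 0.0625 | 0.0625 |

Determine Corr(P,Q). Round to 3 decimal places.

0.075

E[P] = 2.625,  E[Q] = 1.5625
E[PQ] = 4.25
Cov(P,Q) = E[PQ] − E[P]E[Q] = 4.25 − (2.625)(1.5625) = 0.1484375
var(P) = 1.359375,  var(Q) = 2.87109375
ρ = 0.1484375 / √(1.359375·2.87109375) ≈ 0.075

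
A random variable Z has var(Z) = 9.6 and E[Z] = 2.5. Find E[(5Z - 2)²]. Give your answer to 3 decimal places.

350.250

E[5Z - 2] = 5·2.5 − 2 = 10.5
var(5Z - 2) = (5)²·9.6 = 240
E[(5Z - 2)²] = var((5Z - 2)) + (E[(5Z - 2)])² = 240 + (10.5)² = 350.25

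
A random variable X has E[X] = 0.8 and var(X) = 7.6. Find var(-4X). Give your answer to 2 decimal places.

var(-4X) = (-4)²·var(X) = 16·7.6 = 121.6

121.60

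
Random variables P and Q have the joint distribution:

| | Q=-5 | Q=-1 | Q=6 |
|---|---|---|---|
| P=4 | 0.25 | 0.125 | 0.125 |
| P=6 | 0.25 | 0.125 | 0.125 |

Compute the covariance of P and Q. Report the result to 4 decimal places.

0.0000

E[P] = 5,  E[Q] = -1.25
E[PQ] = -6.25
Cov(P,Q) = E[PQ] − E[P]E[Q] = -6.25 − (5)(-1.25) = 0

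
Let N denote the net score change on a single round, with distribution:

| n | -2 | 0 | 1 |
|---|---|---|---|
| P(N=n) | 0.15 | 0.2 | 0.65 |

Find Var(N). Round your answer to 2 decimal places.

E[N] = (-2)(0.15) + (0)(0.2) + (1)(0.65) = 0.35
E[N²] = (-2)²(0.15) + (0)²(0.2) + (1)²(0.65) = 1.25
Var(N) = E[N²] − (E[N])² = 1.25 − (0.35)² = 1.1275

1.13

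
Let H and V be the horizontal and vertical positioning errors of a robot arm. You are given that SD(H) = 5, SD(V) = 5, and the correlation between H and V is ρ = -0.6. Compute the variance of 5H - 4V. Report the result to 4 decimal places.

Var(H) = (5)² = 25;  Var(V) = (5)² = 25
Cov(H,V) = ρ·SD(H)·SD(V) = -0.6·5·5 = -15
Var(5H - 4V) = (5)²·Var(H) + (-4)²·Var(V) + 2·(5)·(-4)·Cov(H,V)
= 25·25 + 16·25 + -40·-15 = 1625

1625.0000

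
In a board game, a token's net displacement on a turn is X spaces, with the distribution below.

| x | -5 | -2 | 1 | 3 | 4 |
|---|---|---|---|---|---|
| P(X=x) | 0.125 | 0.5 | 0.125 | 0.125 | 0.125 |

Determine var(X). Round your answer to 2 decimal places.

E[X] = (-5)(0.125) + (-2)(0.5) + (1)(0.125) + (3)(0.125) + (4)(0.125) = -0.625
E[X²] = (-5)²(0.125) + (-2)²(0.5) + (1)²(0.125) + (3)²(0.125) + (4)²(0.125) = 8.375
var(X) = E[X²] − (E[X])² = 8.375 − (-0.625)² = 7.984375

7.98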